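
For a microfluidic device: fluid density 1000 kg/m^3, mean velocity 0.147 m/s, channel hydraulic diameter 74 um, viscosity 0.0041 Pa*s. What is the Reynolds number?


Step 1: Convert Dh to meters: Dh = 74e-6 m
Step 2: Re = rho * v * Dh / mu
Re = 1000 * 0.147 * 74e-6 / 0.0041
Re = 2.653


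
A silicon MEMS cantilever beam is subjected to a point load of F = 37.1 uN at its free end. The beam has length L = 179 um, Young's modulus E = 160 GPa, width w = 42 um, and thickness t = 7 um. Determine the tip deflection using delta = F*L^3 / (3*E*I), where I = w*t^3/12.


Step 1: Calculate the second moment of area.
I = w * t^3 / 12 = 42 * 7^3 / 12 = 1200.5 um^4
Step 2: Convert E to consistent units (1 GPa = 1000 uN/um^2).
E = 160 GPa = 160000 uN/um^2
Step 3: Calculate tip deflection.
delta = F * L^3 / (3 * E * I)
delta = 37.1 * 179^3 / (3 * 160000 * 1200.5)
delta = 0.3693 um


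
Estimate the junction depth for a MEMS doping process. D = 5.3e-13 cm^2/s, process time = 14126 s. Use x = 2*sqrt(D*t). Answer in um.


Step 1: Compute D*t = 5.3e-13 * 14126 = 7.48678e-09 cm^2
Step 2: sqrt(D*t) = 8.65262e-05 cm
Step 3: x = 2 * 8.65262e-05 cm = 1.730524e-04 cm
Step 4: Convert to um (1 cm = 1e4 um): x = 1.731 um


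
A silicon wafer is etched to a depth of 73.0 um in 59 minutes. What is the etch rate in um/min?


Step 1: Etch rate = depth / time
Step 2: rate = 73.0 / 59
rate = 1.237 um/min


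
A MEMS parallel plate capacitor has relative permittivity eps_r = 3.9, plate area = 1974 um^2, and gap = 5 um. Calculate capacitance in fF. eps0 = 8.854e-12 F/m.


Step 1: Convert area to m^2: A = 1974e-12 m^2
Step 2: Convert gap to m: d = 5e-6 m
Step 3: C = eps0 * eps_r * A / d
C = 8.854e-12 * 3.9 * 1974e-12 / 5e-6
Step 4: Convert to fF (multiply by 1e15).
C = 13.63 fF


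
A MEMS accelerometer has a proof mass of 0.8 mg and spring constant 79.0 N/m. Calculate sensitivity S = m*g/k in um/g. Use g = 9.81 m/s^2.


Step 1: Convert mass: m = 0.8 mg = 8.00e-07 kg
Step 2: S = m * g / k = 8.00e-07 * 9.81 / 79.0
Step 3: S = 9.93e-08 m/g
Step 4: Convert to um/g: S = 0.099 um/g


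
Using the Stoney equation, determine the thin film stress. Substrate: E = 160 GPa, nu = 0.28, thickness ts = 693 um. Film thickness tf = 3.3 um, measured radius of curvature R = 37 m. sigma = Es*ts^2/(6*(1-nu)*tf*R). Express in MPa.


Step 1: Compute numerator: Es * ts^2 = 160 * 693^2 = 76839840 (GPa*um^2)
Step 2: Compute denominator (R in um): 6*(1-nu)*tf*R = 6*0.72*3.3*37e6 = 527472000.0 (um^2)
Step 3: sigma (GPa) = 76839840 / 527472000.0 = 1.45676e-01 GPa
Step 4: Convert to MPa (x1000): sigma = 145.7 MPa


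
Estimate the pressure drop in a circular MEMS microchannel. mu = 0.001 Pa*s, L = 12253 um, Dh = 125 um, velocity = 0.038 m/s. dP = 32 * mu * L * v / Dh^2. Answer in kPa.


Step 1: Convert to SI: L = 12253e-6 m, Dh = 125e-6 m
Step 2: dP = 32 * 0.001 * 12253e-6 * 0.038 / (125e-6)^2
Step 3: dP = 953.58 Pa
Step 4: Convert to kPa: dP = 0.95 kPa


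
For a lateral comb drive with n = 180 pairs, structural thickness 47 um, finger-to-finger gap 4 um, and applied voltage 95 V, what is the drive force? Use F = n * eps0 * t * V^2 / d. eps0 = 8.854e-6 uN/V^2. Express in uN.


Step 1: Parameters: n=180, eps0=8.854e-6 uN/V^2, t=47 um, V=95 V, d=4 um
Step 2: V^2 = 9025
Step 3: F = 180 * 8.854e-6 * 47 * 9025 / 4
F = 169.004 uN


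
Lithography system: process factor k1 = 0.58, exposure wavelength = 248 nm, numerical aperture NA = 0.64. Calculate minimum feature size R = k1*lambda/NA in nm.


Step 1: Identify values: k1 = 0.58, lambda = 248 nm, NA = 0.64
Step 2: R = k1 * lambda / NA
R = 0.58 * 248 / 0.64
R = 224.8 nm


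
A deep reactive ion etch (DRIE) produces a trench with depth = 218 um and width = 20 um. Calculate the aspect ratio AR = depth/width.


Step 1: AR = depth / width
Step 2: AR = 218 / 20
AR = 10.9


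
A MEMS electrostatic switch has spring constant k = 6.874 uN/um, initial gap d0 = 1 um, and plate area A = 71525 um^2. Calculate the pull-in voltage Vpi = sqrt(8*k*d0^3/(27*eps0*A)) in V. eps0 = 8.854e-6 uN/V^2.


Step 1: Compute numerator: 8 * k * d0^3 = 8 * 6.874 * 1^3 = 54.992
Step 2: Compute denominator: 27 * eps0 * A = 27 * 8.854e-6 * 71525 = 17.098623
Step 3: Vpi = sqrt(54.992 / 17.098623)
Vpi = 1.79 V


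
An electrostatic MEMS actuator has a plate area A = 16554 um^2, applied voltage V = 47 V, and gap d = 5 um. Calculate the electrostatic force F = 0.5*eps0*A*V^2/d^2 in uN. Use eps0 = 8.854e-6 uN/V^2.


Step 1: Identify parameters.
eps0 = 8.854e-6 uN/V^2, A = 16554 um^2, V = 47 V, d = 5 um
Step 2: Compute V^2 = 47^2 = 2209
Step 3: Compute d^2 = 5^2 = 25
Step 4: F = 0.5 * 8.854e-6 * 16554 * 2209 / 25
F = 6.475 uN


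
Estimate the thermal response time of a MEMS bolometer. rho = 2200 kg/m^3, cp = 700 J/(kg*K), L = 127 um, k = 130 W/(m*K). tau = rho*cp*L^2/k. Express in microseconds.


Step 1: Convert L to m: L = 127e-6 m
Step 2: L^2 = (127e-6)^2 = 1.6129e-08 m^2
Step 3: tau = 2200 * 700 * 1.6129e-08 / 130 = 1.9106662e-04 s
Step 4: Convert to microseconds (multiply by 1e6).
tau = 191.067 us


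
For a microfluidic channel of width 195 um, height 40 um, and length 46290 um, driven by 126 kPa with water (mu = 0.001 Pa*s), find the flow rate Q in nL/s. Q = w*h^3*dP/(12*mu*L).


Step 1: Convert all dimensions to SI (meters).
w = 195e-6 m, h = 40e-6 m, L = 46290e-6 m, dP = 126e3 Pa
Step 2: Q = w * h^3 * dP / (12 * mu * L)
Q = 195e-6 * (40e-6)^3 * 126e3 / (12 * 0.001 * 46290e-6) = 2.830849e-09 m^3/s
Step 3: Convert Q from m^3/s to nL/s (1 m^3 = 1e12 nL, so multiply by 1e12).
Q = 2830.849 nL/s


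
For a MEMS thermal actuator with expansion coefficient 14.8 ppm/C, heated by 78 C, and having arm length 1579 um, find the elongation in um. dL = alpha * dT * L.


Step 1: Convert CTE: alpha = 14.8 ppm/C = 14.8e-6 /C
Step 2: dL = 14.8e-6 * 78 * 1579
dL = 1.8228 um


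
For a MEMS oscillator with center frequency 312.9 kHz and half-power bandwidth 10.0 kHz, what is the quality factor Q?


Step 1: Q = f0 / bandwidth
Step 2: Q = 312.9 / 10.0
Q = 31.3


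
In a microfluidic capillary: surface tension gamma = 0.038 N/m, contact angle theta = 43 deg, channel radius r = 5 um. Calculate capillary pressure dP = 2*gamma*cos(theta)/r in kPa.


Step 1: cos(43 deg) = 0.7314
Step 2: Convert r to m: r = 5e-6 m
Step 3: dP = 2 * 0.038 * 0.7314 / 5e-6 = 11117.3 Pa
Step 4: Convert Pa to kPa (divide by 1000).
dP = 11.12 kPa


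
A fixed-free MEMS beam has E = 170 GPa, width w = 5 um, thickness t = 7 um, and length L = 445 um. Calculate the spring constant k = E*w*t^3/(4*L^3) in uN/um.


Step 1: Convert E to consistent units (1 GPa = 1000 uN/um^2).
E = 170 GPa = 170000 uN/um^2
Step 2: Compute t^3 = 7^3 = 343
Step 3: Compute L^3 = 445^3 = 88121125
Step 4: k = 170000 * 5 * 343 / (4 * 88121125)
k = 0.8271 uN/um


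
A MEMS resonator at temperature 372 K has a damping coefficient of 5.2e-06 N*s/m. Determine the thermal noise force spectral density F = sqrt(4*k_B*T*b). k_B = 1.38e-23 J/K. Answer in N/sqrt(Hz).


Step 1: Compute 4 * k_B * T * b
= 4 * 1.38e-23 * 372 * 5.2e-06
= 1.0678e-25 N^2/Hz
Step 2: F_noise = sqrt(1.0678e-25)
F_noise = 3.27e-13 N/sqrt(Hz)


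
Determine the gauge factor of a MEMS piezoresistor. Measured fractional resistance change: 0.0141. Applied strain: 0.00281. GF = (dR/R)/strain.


Step 1: Identify values.
dR/R = 0.0141, strain = 0.00281
Step 2: GF = (dR/R) / strain = 0.0141 / 0.00281
GF = 5.0


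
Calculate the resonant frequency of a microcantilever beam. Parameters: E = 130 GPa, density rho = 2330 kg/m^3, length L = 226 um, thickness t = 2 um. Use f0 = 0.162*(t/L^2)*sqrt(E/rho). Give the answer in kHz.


Step 1: Convert units to SI.
t_SI = 2e-6 m, L_SI = 226e-6 m
Step 2: Calculate sqrt(E/rho).
sqrt(130e9 / 2330) = 7469.54 m/s
Step 3: Compute f0.
f0 = 0.162 * 2e-6 / (226e-6)^2 * 7469.54 = 47382.9 Hz = 47.38 kHz


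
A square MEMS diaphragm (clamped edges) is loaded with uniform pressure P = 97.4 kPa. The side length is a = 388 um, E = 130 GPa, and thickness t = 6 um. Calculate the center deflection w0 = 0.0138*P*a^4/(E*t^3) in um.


Step 1: Convert pressure to compatible units (E is in GPa, so P in GPa).
P = 97.4 kPa = 97.4e-6 GPa
Step 2: Compute numerator: 0.0138 * P * a^4.
a^4 = 388^4 = 22663495936
numerator = 0.0138 * 97.4e-6 * 22663495936 = 3.046246e+04
Step 3: Compute denominator: E * t^3 = 130 * 6^3 = 28080
Step 4: w0 = numerator / denominator = 3.046246e+04 / 28080 = 1.0848 um


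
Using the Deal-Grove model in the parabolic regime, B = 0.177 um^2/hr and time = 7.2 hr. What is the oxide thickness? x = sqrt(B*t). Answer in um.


Step 1: Compute B*t = 0.177 * 7.2 = 1.2744
Step 2: x = sqrt(1.2744)
x = 1.129 um


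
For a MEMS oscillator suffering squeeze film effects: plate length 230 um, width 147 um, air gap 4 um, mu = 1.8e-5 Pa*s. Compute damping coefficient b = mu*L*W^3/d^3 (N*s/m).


Step 1: Convert to SI.
L = 230e-6 m, W = 147e-6 m, d = 4e-6 m
Step 2: W^3 = (147e-6)^3 = 3.18e-12 m^3
Step 3: d^3 = (4e-6)^3 = 6.40e-17 m^3
Step 4: b = 1.8e-5 * 230e-6 * 3.18e-12 / 6.40e-17
b = 2.05e-04 N*s/m


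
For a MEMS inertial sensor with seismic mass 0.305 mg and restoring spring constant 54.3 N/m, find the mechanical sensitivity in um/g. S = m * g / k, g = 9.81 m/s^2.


Step 1: Convert mass: m = 0.305 mg = 3.05e-07 kg
Step 2: S = m * g / k = 3.05e-07 * 9.81 / 54.3
Step 3: S = 5.51e-08 m/g
Step 4: Convert to um/g: S = 0.055 um/g


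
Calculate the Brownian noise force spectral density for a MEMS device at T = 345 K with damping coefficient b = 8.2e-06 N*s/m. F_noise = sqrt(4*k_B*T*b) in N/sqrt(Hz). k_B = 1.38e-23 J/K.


Step 1: Compute 4 * k_B * T * b
= 4 * 1.38e-23 * 345 * 8.2e-06
= 1.5616e-25 N^2/Hz
Step 2: F_noise = sqrt(1.5616e-25)
F_noise = 3.95e-13 N/sqrt(Hz)


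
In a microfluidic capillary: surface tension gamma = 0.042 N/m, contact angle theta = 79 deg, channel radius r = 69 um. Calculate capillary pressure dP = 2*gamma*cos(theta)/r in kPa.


Step 1: cos(79 deg) = 0.1908
Step 2: Convert r to m: r = 69e-6 m
Step 3: dP = 2 * 0.042 * 0.1908 / 69e-6 = 232.3 Pa
Step 4: Convert Pa to kPa (divide by 1000).
dP = 0.23 kPa


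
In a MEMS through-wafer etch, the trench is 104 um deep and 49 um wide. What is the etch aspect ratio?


Step 1: AR = depth / width
Step 2: AR = 104 / 49
AR = 2.1


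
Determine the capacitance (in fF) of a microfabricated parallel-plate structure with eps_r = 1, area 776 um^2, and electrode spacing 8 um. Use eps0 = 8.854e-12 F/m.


Step 1: Convert area to m^2: A = 776e-12 m^2
Step 2: Convert gap to m: d = 8e-6 m
Step 3: C = eps0 * eps_r * A / d
C = 8.854e-12 * 1 * 776e-12 / 8e-6
Step 4: Convert to fF (multiply by 1e15).
C = 0.86 fF


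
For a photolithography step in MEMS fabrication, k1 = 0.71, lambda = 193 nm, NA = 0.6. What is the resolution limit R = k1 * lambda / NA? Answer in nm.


Step 1: Identify values: k1 = 0.71, lambda = 193 nm, NA = 0.6
Step 2: R = k1 * lambda / NA
R = 0.71 * 193 / 0.6
R = 228.4 nm


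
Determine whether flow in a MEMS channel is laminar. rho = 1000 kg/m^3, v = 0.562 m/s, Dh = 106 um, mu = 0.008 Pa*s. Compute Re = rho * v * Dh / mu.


Step 1: Convert Dh to meters: Dh = 106e-6 m
Step 2: Re = rho * v * Dh / mu
Re = 1000 * 0.562 * 106e-6 / 0.008
Re = 7.446
Since Re = 7.446 is below ~2300, the flow is laminar.


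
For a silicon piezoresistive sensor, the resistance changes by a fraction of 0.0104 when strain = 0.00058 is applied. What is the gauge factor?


Step 1: Identify values.
dR/R = 0.0104, strain = 0.00058
Step 2: GF = (dR/R) / strain = 0.0104 / 0.00058
GF = 17.9


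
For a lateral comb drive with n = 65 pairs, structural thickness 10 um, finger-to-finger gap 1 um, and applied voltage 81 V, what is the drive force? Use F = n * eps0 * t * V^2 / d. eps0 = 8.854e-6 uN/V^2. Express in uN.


Step 1: Parameters: n=65, eps0=8.854e-6 uN/V^2, t=10 um, V=81 V, d=1 um
Step 2: V^2 = 6561
Step 3: F = 65 * 8.854e-6 * 10 * 6561 / 1
F = 37.759 uN


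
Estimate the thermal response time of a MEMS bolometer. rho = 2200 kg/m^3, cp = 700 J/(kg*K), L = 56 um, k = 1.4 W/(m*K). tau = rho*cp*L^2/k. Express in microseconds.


Step 1: Convert L to m: L = 56e-6 m
Step 2: L^2 = (56e-6)^2 = 3.136e-09 m^2
Step 3: tau = 2200 * 700 * 3.136e-09 / 1.4 = 3.4496e-03 s
Step 4: Convert to microseconds (multiply by 1e6).
tau = 3449.6 us


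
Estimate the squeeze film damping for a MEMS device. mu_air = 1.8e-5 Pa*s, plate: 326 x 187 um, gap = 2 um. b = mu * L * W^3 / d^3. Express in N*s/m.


Step 1: Convert to SI.
L = 326e-6 m, W = 187e-6 m, d = 2e-6 m
Step 2: W^3 = (187e-6)^3 = 6.54e-12 m^3
Step 3: d^3 = (2e-6)^3 = 8.00e-18 m^3
Step 4: b = 1.8e-5 * 326e-6 * 6.54e-12 / 8.00e-18
b = 4.80e-03 N*s/m


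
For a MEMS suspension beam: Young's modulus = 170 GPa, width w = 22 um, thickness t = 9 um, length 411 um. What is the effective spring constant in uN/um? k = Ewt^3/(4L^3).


Step 1: Convert E to consistent units (1 GPa = 1000 uN/um^2).
E = 170 GPa = 170000 uN/um^2
Step 2: Compute t^3 = 9^3 = 729
Step 3: Compute L^3 = 411^3 = 69426531
Step 4: k = 170000 * 22 * 729 / (4 * 69426531)
k = 9.8178 uN/um


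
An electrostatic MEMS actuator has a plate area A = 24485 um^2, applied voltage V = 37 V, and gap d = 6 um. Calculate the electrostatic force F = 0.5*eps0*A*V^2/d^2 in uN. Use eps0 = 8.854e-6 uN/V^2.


Step 1: Identify parameters.
eps0 = 8.854e-6 uN/V^2, A = 24485 um^2, V = 37 V, d = 6 um
Step 2: Compute V^2 = 37^2 = 1369
Step 3: Compute d^2 = 6^2 = 36
Step 4: F = 0.5 * 8.854e-6 * 24485 * 1369 / 36
F = 4.122 uN


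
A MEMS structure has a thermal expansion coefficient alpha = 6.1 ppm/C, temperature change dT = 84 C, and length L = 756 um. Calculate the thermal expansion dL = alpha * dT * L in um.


Step 1: Convert CTE: alpha = 6.1 ppm/C = 6.1e-6 /C
Step 2: dL = 6.1e-6 * 84 * 756
dL = 0.3874 um


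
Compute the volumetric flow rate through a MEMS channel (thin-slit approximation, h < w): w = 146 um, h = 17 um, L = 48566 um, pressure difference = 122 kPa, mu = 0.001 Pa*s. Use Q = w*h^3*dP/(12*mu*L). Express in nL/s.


Step 1: Convert all dimensions to SI (meters).
w = 146e-6 m, h = 17e-6 m, L = 48566e-6 m, dP = 122e3 Pa
Step 2: Q = w * h^3 * dP / (12 * mu * L)
Q = 146e-6 * (17e-6)^3 * 122e3 / (12 * 0.001 * 48566e-6) = 1.501571e-10 m^3/s
Step 3: Convert Q from m^3/s to nL/s (1 m^3 = 1e12 nL, so multiply by 1e12).
Q = 150.157 nL/s


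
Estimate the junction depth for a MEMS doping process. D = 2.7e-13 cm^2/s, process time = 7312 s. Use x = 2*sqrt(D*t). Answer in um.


Step 1: Compute D*t = 2.7e-13 * 7312 = 1.97424e-09 cm^2
Step 2: sqrt(D*t) = 4.4432e-05 cm
Step 3: x = 2 * 4.4432e-05 cm = 8.8864e-05 cm
Step 4: Convert to um (1 cm = 1e4 um): x = 0.889 um


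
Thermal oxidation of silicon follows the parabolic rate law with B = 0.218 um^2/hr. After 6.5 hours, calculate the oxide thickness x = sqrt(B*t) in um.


Step 1: Compute B*t = 0.218 * 6.5 = 1.417
Step 2: x = sqrt(1.417)
x = 1.19 um


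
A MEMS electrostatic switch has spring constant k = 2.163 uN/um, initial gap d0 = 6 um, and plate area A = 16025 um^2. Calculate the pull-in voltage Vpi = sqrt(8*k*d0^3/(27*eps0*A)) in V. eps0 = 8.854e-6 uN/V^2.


Step 1: Compute numerator: 8 * k * d0^3 = 8 * 2.163 * 6^3 = 3737.664
Step 2: Compute denominator: 27 * eps0 * A = 27 * 8.854e-6 * 16025 = 3.830904
Step 3: Vpi = sqrt(3737.664 / 3.830904)
Vpi = 31.24 V


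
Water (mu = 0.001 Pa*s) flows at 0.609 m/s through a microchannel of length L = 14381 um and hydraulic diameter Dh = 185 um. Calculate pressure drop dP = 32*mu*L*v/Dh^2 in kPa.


Step 1: Convert to SI: L = 14381e-6 m, Dh = 185e-6 m
Step 2: dP = 32 * 0.001 * 14381e-6 * 0.609 / (185e-6)^2
Step 3: dP = 8188.66 Pa
Step 4: Convert to kPa: dP = 8.19 kPa


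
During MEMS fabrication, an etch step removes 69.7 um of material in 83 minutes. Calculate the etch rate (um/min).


Step 1: Etch rate = depth / time
Step 2: rate = 69.7 / 83
rate = 0.84 um/min


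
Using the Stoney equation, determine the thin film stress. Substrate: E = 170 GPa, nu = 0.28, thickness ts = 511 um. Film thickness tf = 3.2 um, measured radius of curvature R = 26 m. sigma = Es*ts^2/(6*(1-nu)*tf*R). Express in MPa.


Step 1: Compute numerator: Es * ts^2 = 170 * 511^2 = 44390570 (GPa*um^2)
Step 2: Compute denominator (R in um): 6*(1-nu)*tf*R = 6*0.72*3.2*26e6 = 359424000.0 (um^2)
Step 3: sigma (GPa) = 44390570 / 359424000.0 = 1.23505e-01 GPa
Step 4: Convert to MPa (x1000): sigma = 123.5 MPa


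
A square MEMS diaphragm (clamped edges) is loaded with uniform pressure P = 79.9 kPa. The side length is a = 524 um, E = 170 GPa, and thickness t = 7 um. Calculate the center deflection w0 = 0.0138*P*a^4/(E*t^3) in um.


Step 1: Convert pressure to compatible units (E is in GPa, so P in GPa).
P = 79.9 kPa = 79.9e-6 GPa
Step 2: Compute numerator: 0.0138 * P * a^4.
a^4 = 524^4 = 75391979776
numerator = 0.0138 * 79.9e-6 * 75391979776 = 8.31287e+04
Step 3: Compute denominator: E * t^3 = 170 * 7^3 = 58310
Step 4: w0 = numerator / denominator = 8.31287e+04 / 58310 = 1.4256 um


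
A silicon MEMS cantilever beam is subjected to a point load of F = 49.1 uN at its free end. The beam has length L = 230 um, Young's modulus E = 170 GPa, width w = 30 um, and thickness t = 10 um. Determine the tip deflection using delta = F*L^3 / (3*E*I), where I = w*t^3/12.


Step 1: Calculate the second moment of area.
I = w * t^3 / 12 = 30 * 10^3 / 12 = 2500.0 um^4
Step 2: Convert E to consistent units (1 GPa = 1000 uN/um^2).
E = 170 GPa = 170000 uN/um^2
Step 3: Calculate tip deflection.
delta = F * L^3 / (3 * E * I)
delta = 49.1 * 230^3 / (3 * 170000 * 2500.0)
delta = 0.4685 um


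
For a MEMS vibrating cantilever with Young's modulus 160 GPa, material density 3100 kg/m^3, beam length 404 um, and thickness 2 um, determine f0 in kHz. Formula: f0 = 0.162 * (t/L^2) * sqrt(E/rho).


Step 1: Convert units to SI.
t_SI = 2e-6 m, L_SI = 404e-6 m
Step 2: Calculate sqrt(E/rho).
sqrt(160e9 / 3100) = 7184.21 m/s
Step 3: Compute f0.
f0 = 0.162 * 2e-6 / (404e-6)^2 * 7184.21 = 14261.4 Hz = 14.26 kHz


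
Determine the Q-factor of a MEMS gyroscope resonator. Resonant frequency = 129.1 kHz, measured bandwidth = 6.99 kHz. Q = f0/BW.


Step 1: Q = f0 / bandwidth
Step 2: Q = 129.1 / 6.99
Q = 18.5


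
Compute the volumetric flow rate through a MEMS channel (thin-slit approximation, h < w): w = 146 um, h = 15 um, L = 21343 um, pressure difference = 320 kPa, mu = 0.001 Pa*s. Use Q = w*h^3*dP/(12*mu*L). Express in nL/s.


Step 1: Convert all dimensions to SI (meters).
w = 146e-6 m, h = 15e-6 m, L = 21343e-6 m, dP = 320e3 Pa
Step 2: Q = w * h^3 * dP / (12 * mu * L)
Q = 146e-6 * (15e-6)^3 * 320e3 / (12 * 0.001 * 21343e-6) = 6.1565853e-10 m^3/s
Step 3: Convert Q from m^3/s to nL/s (1 m^3 = 1e12 nL, so multiply by 1e12).
Q = 615.659 nL/s


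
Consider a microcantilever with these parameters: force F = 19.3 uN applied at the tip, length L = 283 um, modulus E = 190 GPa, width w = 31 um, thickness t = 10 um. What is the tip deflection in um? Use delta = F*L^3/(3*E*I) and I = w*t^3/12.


Step 1: Calculate the second moment of area.
I = w * t^3 / 12 = 31 * 10^3 / 12 = 2583.3333 um^4
Step 2: Convert E to consistent units (1 GPa = 1000 uN/um^2).
E = 190 GPa = 190000 uN/um^2
Step 3: Calculate tip deflection.
delta = F * L^3 / (3 * E * I)
delta = 19.3 * 283^3 / (3 * 190000 * 2583.3333)
delta = 0.2971 um


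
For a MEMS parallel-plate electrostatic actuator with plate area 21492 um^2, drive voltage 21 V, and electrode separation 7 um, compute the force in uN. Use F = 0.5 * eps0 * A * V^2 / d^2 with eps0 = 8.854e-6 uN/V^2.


Step 1: Identify parameters.
eps0 = 8.854e-6 uN/V^2, A = 21492 um^2, V = 21 V, d = 7 um
Step 2: Compute V^2 = 21^2 = 441
Step 3: Compute d^2 = 7^2 = 49
Step 4: F = 0.5 * 8.854e-6 * 21492 * 441 / 49
F = 0.856 uN


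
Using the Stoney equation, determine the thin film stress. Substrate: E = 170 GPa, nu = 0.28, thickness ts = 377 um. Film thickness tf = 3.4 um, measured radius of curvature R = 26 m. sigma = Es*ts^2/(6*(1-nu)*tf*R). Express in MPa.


Step 1: Compute numerator: Es * ts^2 = 170 * 377^2 = 24161930 (GPa*um^2)
Step 2: Compute denominator (R in um): 6*(1-nu)*tf*R = 6*0.72*3.4*26e6 = 381888000.0 (um^2)
Step 3: sigma (GPa) = 24161930 / 381888000.0 = 6.327e-02 GPa
Step 4: Convert to MPa (x1000): sigma = 63.3 MPa


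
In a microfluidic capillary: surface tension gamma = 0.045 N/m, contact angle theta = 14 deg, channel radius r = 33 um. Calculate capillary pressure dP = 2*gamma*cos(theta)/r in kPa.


Step 1: cos(14 deg) = 0.9703
Step 2: Convert r to m: r = 33e-6 m
Step 3: dP = 2 * 0.045 * 0.9703 / 33e-6 = 2646.3 Pa
Step 4: Convert Pa to kPa (divide by 1000).
dP = 2.65 kPa


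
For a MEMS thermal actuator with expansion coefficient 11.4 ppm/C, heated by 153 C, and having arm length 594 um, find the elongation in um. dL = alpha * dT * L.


Step 1: Convert CTE: alpha = 11.4 ppm/C = 11.4e-6 /C
Step 2: dL = 11.4e-6 * 153 * 594
dL = 1.0361 um


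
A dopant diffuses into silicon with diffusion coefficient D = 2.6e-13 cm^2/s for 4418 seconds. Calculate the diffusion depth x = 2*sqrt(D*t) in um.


Step 1: Compute D*t = 2.6e-13 * 4418 = 1.14868e-09 cm^2
Step 2: sqrt(D*t) = 3.3892e-05 cm
Step 3: x = 2 * 3.3892e-05 cm = 6.7784e-05 cm
Step 4: Convert to um (1 cm = 1e4 um): x = 0.678 um


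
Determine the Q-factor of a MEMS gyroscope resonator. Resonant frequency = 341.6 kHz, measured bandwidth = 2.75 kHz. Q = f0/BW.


Step 1: Q = f0 / bandwidth
Step 2: Q = 341.6 / 2.75
Q = 124.2


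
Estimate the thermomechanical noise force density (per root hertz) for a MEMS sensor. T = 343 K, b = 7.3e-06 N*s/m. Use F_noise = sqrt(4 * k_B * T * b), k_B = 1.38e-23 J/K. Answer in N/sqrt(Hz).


Step 1: Compute 4 * k_B * T * b
= 4 * 1.38e-23 * 343 * 7.3e-06
= 1.3822e-25 N^2/Hz
Step 2: F_noise = sqrt(1.3822e-25)
F_noise = 3.72e-13 N/sqrt(Hz)


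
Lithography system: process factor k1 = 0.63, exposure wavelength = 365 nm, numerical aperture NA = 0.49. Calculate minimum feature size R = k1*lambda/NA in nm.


Step 1: Identify values: k1 = 0.63, lambda = 365 nm, NA = 0.49
Step 2: R = k1 * lambda / NA
R = 0.63 * 365 / 0.49
R = 469.3 nm


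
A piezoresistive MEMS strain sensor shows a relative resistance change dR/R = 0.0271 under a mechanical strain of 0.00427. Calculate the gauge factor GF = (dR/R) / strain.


Step 1: Identify values.
dR/R = 0.0271, strain = 0.00427
Step 2: GF = (dR/R) / strain = 0.0271 / 0.00427
GF = 6.3


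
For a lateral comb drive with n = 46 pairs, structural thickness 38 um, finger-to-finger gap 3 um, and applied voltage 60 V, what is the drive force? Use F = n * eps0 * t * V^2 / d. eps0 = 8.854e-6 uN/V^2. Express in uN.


Step 1: Parameters: n=46, eps0=8.854e-6 uN/V^2, t=38 um, V=60 V, d=3 um
Step 2: V^2 = 3600
Step 3: F = 46 * 8.854e-6 * 38 * 3600 / 3
F = 18.572 uN


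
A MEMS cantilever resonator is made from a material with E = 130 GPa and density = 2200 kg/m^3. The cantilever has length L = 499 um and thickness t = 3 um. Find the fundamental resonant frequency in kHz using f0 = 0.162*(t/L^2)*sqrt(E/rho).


Step 1: Convert units to SI.
t_SI = 3e-6 m, L_SI = 499e-6 m
Step 2: Calculate sqrt(E/rho).
sqrt(130e9 / 2200) = 7687.06 m/s
Step 3: Compute f0.
f0 = 0.162 * 3e-6 / (499e-6)^2 * 7687.06 = 15003.6 Hz = 15.0 kHz


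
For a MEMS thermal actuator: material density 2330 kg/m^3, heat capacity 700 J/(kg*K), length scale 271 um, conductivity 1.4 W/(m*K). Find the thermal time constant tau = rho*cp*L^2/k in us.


Step 1: Convert L to m: L = 271e-6 m
Step 2: L^2 = (271e-6)^2 = 7.3441e-08 m^2
Step 3: tau = 2330 * 700 * 7.3441e-08 / 1.4 = 8.5558765e-02 s
Step 4: Convert to microseconds (multiply by 1e6).
tau = 85558.765 us


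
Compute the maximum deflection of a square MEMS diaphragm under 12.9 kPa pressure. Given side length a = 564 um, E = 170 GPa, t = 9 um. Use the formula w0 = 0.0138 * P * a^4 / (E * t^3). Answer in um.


Step 1: Convert pressure to compatible units (E is in GPa, so P in GPa).
P = 12.9 kPa = 12.9e-6 GPa
Step 2: Compute numerator: 0.0138 * P * a^4.
a^4 = 564^4 = 101185065216
numerator = 0.0138 * 12.9e-6 * 101185065216 = 1.8013e+04
Step 3: Compute denominator: E * t^3 = 170 * 9^3 = 123930
Step 4: w0 = numerator / denominator = 1.8013e+04 / 123930 = 0.1453 um


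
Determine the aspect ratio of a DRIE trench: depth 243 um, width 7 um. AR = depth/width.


Step 1: AR = depth / width
Step 2: AR = 243 / 7
AR = 34.7


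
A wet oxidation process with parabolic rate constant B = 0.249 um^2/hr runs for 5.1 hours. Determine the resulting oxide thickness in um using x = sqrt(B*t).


Step 1: Compute B*t = 0.249 * 5.1 = 1.2699
Step 2: x = sqrt(1.2699)
x = 1.127 um


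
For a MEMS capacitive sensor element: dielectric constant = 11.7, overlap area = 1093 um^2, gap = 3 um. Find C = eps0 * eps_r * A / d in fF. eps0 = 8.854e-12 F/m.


Step 1: Convert area to m^2: A = 1093e-12 m^2
Step 2: Convert gap to m: d = 3e-6 m
Step 3: C = eps0 * eps_r * A / d
C = 8.854e-12 * 11.7 * 1093e-12 / 3e-6
Step 4: Convert to fF (multiply by 1e15).
C = 37.74 fF


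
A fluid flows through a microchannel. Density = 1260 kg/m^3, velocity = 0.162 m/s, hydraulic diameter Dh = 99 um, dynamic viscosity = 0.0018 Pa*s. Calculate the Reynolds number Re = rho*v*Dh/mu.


Step 1: Convert Dh to meters: Dh = 99e-6 m
Step 2: Re = rho * v * Dh / mu
Re = 1260 * 0.162 * 99e-6 / 0.0018
Re = 11.227


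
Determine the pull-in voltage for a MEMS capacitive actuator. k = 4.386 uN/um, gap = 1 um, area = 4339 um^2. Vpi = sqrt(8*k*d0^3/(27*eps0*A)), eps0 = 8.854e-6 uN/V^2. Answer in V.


Step 1: Compute numerator: 8 * k * d0^3 = 8 * 4.386 * 1^3 = 35.088
Step 2: Compute denominator: 27 * eps0 * A = 27 * 8.854e-6 * 4339 = 1.037273
Step 3: Vpi = sqrt(35.088 / 1.037273)
Vpi = 5.82 V


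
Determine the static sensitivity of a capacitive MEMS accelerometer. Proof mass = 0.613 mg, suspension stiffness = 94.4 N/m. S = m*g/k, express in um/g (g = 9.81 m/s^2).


Step 1: Convert mass: m = 0.613 mg = 6.13e-07 kg
Step 2: S = m * g / k = 6.13e-07 * 9.81 / 94.4
Step 3: S = 6.37e-08 m/g
Step 4: Convert to um/g: S = 0.064 um/g


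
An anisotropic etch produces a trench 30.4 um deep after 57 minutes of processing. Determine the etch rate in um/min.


Step 1: Etch rate = depth / time
Step 2: rate = 30.4 / 57
rate = 0.533 um/min


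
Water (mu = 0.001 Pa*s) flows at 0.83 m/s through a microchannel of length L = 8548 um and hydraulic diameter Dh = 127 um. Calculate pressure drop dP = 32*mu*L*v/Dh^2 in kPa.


Step 1: Convert to SI: L = 8548e-6 m, Dh = 127e-6 m
Step 2: dP = 32 * 0.001 * 8548e-6 * 0.83 / (127e-6)^2
Step 3: dP = 14076.19 Pa
Step 4: Convert to kPa: dP = 14.08 kPa


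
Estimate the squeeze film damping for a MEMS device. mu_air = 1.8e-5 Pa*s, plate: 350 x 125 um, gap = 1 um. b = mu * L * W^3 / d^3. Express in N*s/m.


Step 1: Convert to SI.
L = 350e-6 m, W = 125e-6 m, d = 1e-6 m
Step 2: W^3 = (125e-6)^3 = 1.95e-12 m^3
Step 3: d^3 = (1e-6)^3 = 1.00e-18 m^3
Step 4: b = 1.8e-5 * 350e-6 * 1.95e-12 / 1.00e-18
b = 1.23e-02 N*s/m


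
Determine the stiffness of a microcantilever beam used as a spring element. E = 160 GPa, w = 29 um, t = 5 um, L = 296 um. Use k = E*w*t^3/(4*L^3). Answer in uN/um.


Step 1: Convert E to consistent units (1 GPa = 1000 uN/um^2).
E = 160 GPa = 160000 uN/um^2
Step 2: Compute t^3 = 5^3 = 125
Step 3: Compute L^3 = 296^3 = 25934336
Step 4: k = 160000 * 29 * 125 / (4 * 25934336)
k = 5.591 uN/um


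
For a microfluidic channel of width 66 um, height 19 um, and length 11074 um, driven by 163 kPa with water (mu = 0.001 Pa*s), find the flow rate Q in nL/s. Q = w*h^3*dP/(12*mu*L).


Step 1: Convert all dimensions to SI (meters).
w = 66e-6 m, h = 19e-6 m, L = 11074e-6 m, dP = 163e3 Pa
Step 2: Q = w * h^3 * dP / (12 * mu * L)
Q = 66e-6 * (19e-6)^3 * 163e3 / (12 * 0.001 * 11074e-6) = 5.5527303e-10 m^3/s
Step 3: Convert Q from m^3/s to nL/s (1 m^3 = 1e12 nL, so multiply by 1e12).
Q = 555.273 nL/s


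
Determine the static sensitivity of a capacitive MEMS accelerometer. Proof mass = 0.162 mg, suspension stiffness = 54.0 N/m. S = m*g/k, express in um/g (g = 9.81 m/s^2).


Step 1: Convert mass: m = 0.162 mg = 1.62e-07 kg
Step 2: S = m * g / k = 1.62e-07 * 9.81 / 54.0
Step 3: S = 2.94e-08 m/g
Step 4: Convert to um/g: S = 0.029 um/g


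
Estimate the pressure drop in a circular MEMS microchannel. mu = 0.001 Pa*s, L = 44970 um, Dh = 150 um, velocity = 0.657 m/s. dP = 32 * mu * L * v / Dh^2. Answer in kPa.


Step 1: Convert to SI: L = 44970e-6 m, Dh = 150e-6 m
Step 2: dP = 32 * 0.001 * 44970e-6 * 0.657 / (150e-6)^2
Step 3: dP = 42019.97 Pa
Step 4: Convert to kPa: dP = 42.02 kPa


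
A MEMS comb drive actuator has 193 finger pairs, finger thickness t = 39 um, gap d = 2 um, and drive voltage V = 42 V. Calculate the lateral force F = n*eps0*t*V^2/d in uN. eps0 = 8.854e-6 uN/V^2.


Step 1: Parameters: n=193, eps0=8.854e-6 uN/V^2, t=39 um, V=42 V, d=2 um
Step 2: V^2 = 1764
Step 3: F = 193 * 8.854e-6 * 39 * 1764 / 2
F = 58.78 uN


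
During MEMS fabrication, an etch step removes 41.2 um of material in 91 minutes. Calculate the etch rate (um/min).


Step 1: Etch rate = depth / time
Step 2: rate = 41.2 / 91
rate = 0.453 um/min


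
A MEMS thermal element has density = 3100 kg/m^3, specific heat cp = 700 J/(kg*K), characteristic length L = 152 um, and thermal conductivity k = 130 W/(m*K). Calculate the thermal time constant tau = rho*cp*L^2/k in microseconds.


Step 1: Convert L to m: L = 152e-6 m
Step 2: L^2 = (152e-6)^2 = 2.3104e-08 m^2
Step 3: tau = 3100 * 700 * 2.3104e-08 / 130 = 3.8565908e-04 s
Step 4: Convert to microseconds (multiply by 1e6).
tau = 385.659 us


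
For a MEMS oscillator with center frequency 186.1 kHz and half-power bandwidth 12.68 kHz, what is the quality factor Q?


Step 1: Q = f0 / bandwidth
Step 2: Q = 186.1 / 12.68
Q = 14.7


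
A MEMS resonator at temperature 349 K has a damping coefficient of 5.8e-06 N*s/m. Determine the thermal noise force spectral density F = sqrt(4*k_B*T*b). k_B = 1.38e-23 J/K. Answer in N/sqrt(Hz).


Step 1: Compute 4 * k_B * T * b
= 4 * 1.38e-23 * 349 * 5.8e-06
= 1.1174e-25 N^2/Hz
Step 2: F_noise = sqrt(1.1174e-25)
F_noise = 3.34e-13 N/sqrt(Hz)


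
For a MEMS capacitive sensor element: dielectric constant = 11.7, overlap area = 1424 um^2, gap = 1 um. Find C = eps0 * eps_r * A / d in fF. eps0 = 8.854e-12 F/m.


Step 1: Convert area to m^2: A = 1424e-12 m^2
Step 2: Convert gap to m: d = 1e-6 m
Step 3: C = eps0 * eps_r * A / d
C = 8.854e-12 * 11.7 * 1424e-12 / 1e-6
Step 4: Convert to fF (multiply by 1e15).
C = 147.51 fF


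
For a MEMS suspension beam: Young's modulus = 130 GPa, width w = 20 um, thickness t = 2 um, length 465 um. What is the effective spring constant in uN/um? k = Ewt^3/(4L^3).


Step 1: Convert E to consistent units (1 GPa = 1000 uN/um^2).
E = 130 GPa = 130000 uN/um^2
Step 2: Compute t^3 = 2^3 = 8
Step 3: Compute L^3 = 465^3 = 100544625
Step 4: k = 130000 * 20 * 8 / (4 * 100544625)
k = 0.0517 uN/um


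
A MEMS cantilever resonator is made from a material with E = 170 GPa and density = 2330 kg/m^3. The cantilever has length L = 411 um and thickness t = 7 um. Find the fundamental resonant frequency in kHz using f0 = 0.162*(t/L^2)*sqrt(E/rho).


Step 1: Convert units to SI.
t_SI = 7e-6 m, L_SI = 411e-6 m
Step 2: Calculate sqrt(E/rho).
sqrt(170e9 / 2330) = 8541.74 m/s
Step 3: Compute f0.
f0 = 0.162 * 7e-6 / (411e-6)^2 * 8541.74 = 57342.4 Hz = 57.34 kHz


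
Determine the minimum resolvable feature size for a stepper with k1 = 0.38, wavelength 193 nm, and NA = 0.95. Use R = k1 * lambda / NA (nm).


Step 1: Identify values: k1 = 0.38, lambda = 193 nm, NA = 0.95
Step 2: R = k1 * lambda / NA
R = 0.38 * 193 / 0.95
R = 77.2 nm


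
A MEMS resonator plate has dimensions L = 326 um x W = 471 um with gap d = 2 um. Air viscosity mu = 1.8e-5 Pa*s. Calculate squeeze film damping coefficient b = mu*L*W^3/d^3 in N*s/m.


Step 1: Convert to SI.
L = 326e-6 m, W = 471e-6 m, d = 2e-6 m
Step 2: W^3 = (471e-6)^3 = 1.04e-10 m^3
Step 3: d^3 = (2e-6)^3 = 8.00e-18 m^3
Step 4: b = 1.8e-5 * 326e-6 * 1.04e-10 / 8.00e-18
b = 7.66e-02 N*s/m


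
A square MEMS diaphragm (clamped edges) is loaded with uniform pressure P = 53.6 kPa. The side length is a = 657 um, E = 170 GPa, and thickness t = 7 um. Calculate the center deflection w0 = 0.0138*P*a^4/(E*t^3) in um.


Step 1: Convert pressure to compatible units (E is in GPa, so P in GPa).
P = 53.6 kPa = 53.6e-6 GPa
Step 2: Compute numerator: 0.0138 * P * a^4.
a^4 = 657^4 = 186320859201
numerator = 0.0138 * 53.6e-6 * 186320859201 = 1.378178e+05
Step 3: Compute denominator: E * t^3 = 170 * 7^3 = 58310
Step 4: w0 = numerator / denominator = 1.378178e+05 / 58310 = 2.3635 um


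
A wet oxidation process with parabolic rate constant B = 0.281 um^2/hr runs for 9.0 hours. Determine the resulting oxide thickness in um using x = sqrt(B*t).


Step 1: Compute B*t = 0.281 * 9.0 = 2.529
Step 2: x = sqrt(2.529)
x = 1.59 um


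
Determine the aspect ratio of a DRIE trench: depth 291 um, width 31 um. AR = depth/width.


Step 1: AR = depth / width
Step 2: AR = 291 / 31
AR = 9.4


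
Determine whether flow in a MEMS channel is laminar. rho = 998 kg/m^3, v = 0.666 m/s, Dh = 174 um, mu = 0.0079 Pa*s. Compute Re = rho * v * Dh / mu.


Step 1: Convert Dh to meters: Dh = 174e-6 m
Step 2: Re = rho * v * Dh / mu
Re = 998 * 0.666 * 174e-6 / 0.0079
Re = 14.64
Since Re = 14.64 is below ~2300, the flow is laminar.


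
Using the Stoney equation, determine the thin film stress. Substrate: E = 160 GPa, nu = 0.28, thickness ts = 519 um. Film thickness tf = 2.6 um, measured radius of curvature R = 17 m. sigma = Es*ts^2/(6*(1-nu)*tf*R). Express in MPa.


Step 1: Compute numerator: Es * ts^2 = 160 * 519^2 = 43097760 (GPa*um^2)
Step 2: Compute denominator (R in um): 6*(1-nu)*tf*R = 6*0.72*2.6*17e6 = 190944000.0 (um^2)
Step 3: sigma (GPa) = 43097760 / 190944000.0 = 2.25709e-01 GPa
Step 4: Convert to MPa (x1000): sigma = 225.7 MPa


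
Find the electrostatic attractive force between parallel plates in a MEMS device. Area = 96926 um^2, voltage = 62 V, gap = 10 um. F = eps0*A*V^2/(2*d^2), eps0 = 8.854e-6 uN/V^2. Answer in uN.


Step 1: Identify parameters.
eps0 = 8.854e-6 uN/V^2, A = 96926 um^2, V = 62 V, d = 10 um
Step 2: Compute V^2 = 62^2 = 3844
Step 3: Compute d^2 = 10^2 = 100
Step 4: F = 0.5 * 8.854e-6 * 96926 * 3844 / 100
F = 16.494 uN


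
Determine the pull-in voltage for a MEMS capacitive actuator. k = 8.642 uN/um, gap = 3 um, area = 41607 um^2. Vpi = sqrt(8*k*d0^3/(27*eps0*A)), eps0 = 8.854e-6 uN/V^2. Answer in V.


Step 1: Compute numerator: 8 * k * d0^3 = 8 * 8.642 * 3^3 = 1866.672
Step 2: Compute denominator: 27 * eps0 * A = 27 * 8.854e-6 * 41607 = 9.946486
Step 3: Vpi = sqrt(1866.672 / 9.946486)
Vpi = 13.7 V


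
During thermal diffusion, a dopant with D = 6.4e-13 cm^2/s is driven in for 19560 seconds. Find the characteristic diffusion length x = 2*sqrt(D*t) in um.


Step 1: Compute D*t = 6.4e-13 * 19560 = 1.25184e-08 cm^2
Step 2: sqrt(D*t) = 1.11886e-04 cm
Step 3: x = 2 * 1.11886e-04 cm = 2.23772e-04 cm
Step 4: Convert to um (1 cm = 1e4 um): x = 2.238 um


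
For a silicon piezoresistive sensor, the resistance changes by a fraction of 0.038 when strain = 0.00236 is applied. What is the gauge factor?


Step 1: Identify values.
dR/R = 0.038, strain = 0.00236
Step 2: GF = (dR/R) / strain = 0.038 / 0.00236
GF = 16.1


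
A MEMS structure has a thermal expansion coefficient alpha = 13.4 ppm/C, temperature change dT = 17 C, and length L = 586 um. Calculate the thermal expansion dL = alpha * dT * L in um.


Step 1: Convert CTE: alpha = 13.4 ppm/C = 13.4e-6 /C
Step 2: dL = 13.4e-6 * 17 * 586
dL = 0.1335 um


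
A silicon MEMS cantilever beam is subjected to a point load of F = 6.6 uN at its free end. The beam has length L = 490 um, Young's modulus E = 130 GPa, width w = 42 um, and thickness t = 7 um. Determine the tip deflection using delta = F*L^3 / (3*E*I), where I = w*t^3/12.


Step 1: Calculate the second moment of area.
I = w * t^3 / 12 = 42 * 7^3 / 12 = 1200.5 um^4
Step 2: Convert E to consistent units (1 GPa = 1000 uN/um^2).
E = 130 GPa = 130000 uN/um^2
Step 3: Calculate tip deflection.
delta = F * L^3 / (3 * E * I)
delta = 6.6 * 490^3 / (3 * 130000 * 1200.5)
delta = 1.6585 um


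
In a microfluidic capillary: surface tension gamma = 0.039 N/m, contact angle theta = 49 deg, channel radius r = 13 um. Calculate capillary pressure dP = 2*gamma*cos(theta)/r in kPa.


Step 1: cos(49 deg) = 0.6561
Step 2: Convert r to m: r = 13e-6 m
Step 3: dP = 2 * 0.039 * 0.6561 / 13e-6 = 3936.6 Pa
Step 4: Convert Pa to kPa (divide by 1000).
dP = 3.94 kPa


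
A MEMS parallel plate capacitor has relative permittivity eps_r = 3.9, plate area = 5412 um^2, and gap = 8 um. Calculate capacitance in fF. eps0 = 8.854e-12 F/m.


Step 1: Convert area to m^2: A = 5412e-12 m^2
Step 2: Convert gap to m: d = 8e-6 m
Step 3: C = eps0 * eps_r * A / d
C = 8.854e-12 * 3.9 * 5412e-12 / 8e-6
Step 4: Convert to fF (multiply by 1e15).
C = 23.36 fF


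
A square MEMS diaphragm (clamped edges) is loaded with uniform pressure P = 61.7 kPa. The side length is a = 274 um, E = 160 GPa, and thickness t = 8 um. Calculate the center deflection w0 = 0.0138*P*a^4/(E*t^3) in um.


Step 1: Convert pressure to compatible units (E is in GPa, so P in GPa).
P = 61.7 kPa = 61.7e-6 GPa
Step 2: Compute numerator: 0.0138 * P * a^4.
a^4 = 274^4 = 5636405776
numerator = 0.0138 * 61.7e-6 * 5636405776 = 4.7992e+03
Step 3: Compute denominator: E * t^3 = 160 * 8^3 = 81920
Step 4: w0 = numerator / denominator = 4.7992e+03 / 81920 = 0.0586 um


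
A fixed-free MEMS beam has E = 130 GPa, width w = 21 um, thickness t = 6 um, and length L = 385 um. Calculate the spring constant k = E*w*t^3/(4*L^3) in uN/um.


Step 1: Convert E to consistent units (1 GPa = 1000 uN/um^2).
E = 130 GPa = 130000 uN/um^2
Step 2: Compute t^3 = 6^3 = 216
Step 3: Compute L^3 = 385^3 = 57066625
Step 4: k = 130000 * 21 * 216 / (4 * 57066625)
k = 2.5833 uN/um


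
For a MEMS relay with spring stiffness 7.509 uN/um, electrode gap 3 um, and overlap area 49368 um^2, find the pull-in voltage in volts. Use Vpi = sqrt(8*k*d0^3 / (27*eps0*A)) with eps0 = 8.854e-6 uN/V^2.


Step 1: Compute numerator: 8 * k * d0^3 = 8 * 7.509 * 3^3 = 1621.944
Step 2: Compute denominator: 27 * eps0 * A = 27 * 8.854e-6 * 49368 = 11.801815
Step 3: Vpi = sqrt(1621.944 / 11.801815)
Vpi = 11.72 V


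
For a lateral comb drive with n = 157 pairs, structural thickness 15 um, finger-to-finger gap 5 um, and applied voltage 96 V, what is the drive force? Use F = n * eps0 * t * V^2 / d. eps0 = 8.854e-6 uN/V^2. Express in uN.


Step 1: Parameters: n=157, eps0=8.854e-6 uN/V^2, t=15 um, V=96 V, d=5 um
Step 2: V^2 = 9216
Step 3: F = 157 * 8.854e-6 * 15 * 9216 / 5
F = 38.433 uN


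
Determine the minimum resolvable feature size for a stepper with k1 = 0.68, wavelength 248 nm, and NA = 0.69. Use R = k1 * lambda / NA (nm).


Step 1: Identify values: k1 = 0.68, lambda = 248 nm, NA = 0.69
Step 2: R = k1 * lambda / NA
R = 0.68 * 248 / 0.69
R = 244.4 nm


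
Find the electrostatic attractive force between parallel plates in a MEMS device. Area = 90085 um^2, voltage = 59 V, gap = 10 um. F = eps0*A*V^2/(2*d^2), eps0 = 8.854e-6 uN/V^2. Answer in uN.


Step 1: Identify parameters.
eps0 = 8.854e-6 uN/V^2, A = 90085 um^2, V = 59 V, d = 10 um
Step 2: Compute V^2 = 59^2 = 3481
Step 3: Compute d^2 = 10^2 = 100
Step 4: F = 0.5 * 8.854e-6 * 90085 * 3481 / 100
F = 13.882 uN


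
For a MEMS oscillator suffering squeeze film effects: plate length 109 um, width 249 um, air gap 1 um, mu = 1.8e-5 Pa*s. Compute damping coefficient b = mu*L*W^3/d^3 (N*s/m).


Step 1: Convert to SI.
L = 109e-6 m, W = 249e-6 m, d = 1e-6 m
Step 2: W^3 = (249e-6)^3 = 1.54e-11 m^3
Step 3: d^3 = (1e-6)^3 = 1.00e-18 m^3
Step 4: b = 1.8e-5 * 109e-6 * 1.54e-11 / 1.00e-18
b = 3.03e-02 N*s/m
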